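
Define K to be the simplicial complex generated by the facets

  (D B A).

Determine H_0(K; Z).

Take the total order A < B < D on the vertex set. Then K (dimension 2) consists of the simplices:

  0-simplices (3): A, B, D
  1-simplices (3): AB, AD, BD
  2-simplices (1): ABD

so the chain groups are C_0 ≅ Z^3, C_1 ≅ Z^3, C_2 ≅ Z^1.

∂_1: C_1 → C_0 is given by ∂[p,q] = [q] − [p]. For instance
  ∂AD = D − A.
The resulting 3×3 matrix has rank 2, and its Smith normal form has invariant factors (1,1).

Boundary ∂_2: C_2 → C_1 acts by ∂[p,q,r] = [q,r] − [p,r] + [p,q]. For instance
  ∂ABD = BD − AD + AB.
The resulting 3×1 matrix has rank 1, and its Smith normal form has invariant factors (1).

Now H_k = ker ∂_k / im ∂_{k+1}, so:

  H_0: rank C_0 − rank ∂_1 = 3 − 2 = 1, and the invariant factors of ∂_1 are all 1, so H_0 = Z.

H_0 = Z.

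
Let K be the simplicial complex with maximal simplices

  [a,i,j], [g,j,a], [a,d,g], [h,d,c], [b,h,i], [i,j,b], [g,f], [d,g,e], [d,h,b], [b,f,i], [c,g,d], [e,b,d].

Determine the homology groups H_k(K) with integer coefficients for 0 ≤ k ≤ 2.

Order the vertices as a < b < c < d < e < f < g < h < i < j. Listing each simplex with vertices in this order, K has dimension 2 with simplices:

  0-simplices (10): a, b, c, d, e, f, g, h, i, j
  1-simplices (22): ad, ag, ai, aj, bd, be, bf, bh, bi, bj, cd, cg, ch, de, dg, dh, eg, fg, fi, gj, hi, ij
  2-simplices (11): adg, agj, aij, bde, bdh, bfi, bhi, bij, cdg, cdh, deg

giving chain groups C_0 ≅ Z^10, C_1 ≅ Z^22, C_2 ≅ Z^11.

∂_1: C_1 → C_0 maps an edge to its endpoints' difference, ∂[p,q] = q − p.
As a 10×22 matrix over Z this has rank 9, with invariant factors (1,1,1,1,1,1,1,1,1).

Boundary ∂_2: C_2 → C_1 acts by ∂[p,q,r] = [q,r] − [p,r] + [p,q]. For instance
  ∂adg = dg − ag + ad,
  ∂bfi = fi − bi + bf.
The resulting 22×11 matrix has rank 11, and its Smith normal form has invariant factors (1,1,1,1,1,1,1,1,1,1,1).

Now H_k = ker ∂_k / im ∂_{k+1}, so:

  H_0: rank C_0 − rank ∂_1 = 10 − 9 = 1, and the invariant factors of ∂_1 are all 1, so H_0 = Z.
  H_1: rank ker ∂_1 − rank ∂_2 = (22 − 9) − 11 = 2, and the invariant factors of ∂_2 are all 1, so H_1 = Z^2.
  H_2: rank ker ∂_2 − rank ∂_3 = (11 − 11) − 0 = 0, and there is no ∂_3, so H_2 = 0.

As a check, the Euler characteristic is 10 − 22 + 11 = -1, which agrees with 1 − 2 + 0 = -1.

H_0 = Z,  H_1 = Z^2,  H_2 = 0.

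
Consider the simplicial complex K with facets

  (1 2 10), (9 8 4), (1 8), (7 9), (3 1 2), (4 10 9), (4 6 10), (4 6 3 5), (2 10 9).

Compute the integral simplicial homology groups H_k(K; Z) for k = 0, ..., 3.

Order the vertices as 1 < 2 < 3 < 4 < 5 < 6 < 7 < 8 < 9 < 10. Listing each simplex with vertices in this order, K has dimension 3 with simplices:

  0-simplices (10): [1], [2], [3], [4], [5], [6], [7], [8], [9], [10]
  1-simplices (20): [1,2], [1,3], [1,8], [1,10], [2,3], [2,9], [2,10], [3,4], [3,5], [3,6], [4,5], [4,6], [4,8], [4,9], [4,10], [5,6], [6,10], [7,9], [8,9], [9,10]
  2-simplices (10): [1,2,3], [1,2,10], [2,9,10], [3,4,5], [3,4,6], [3,5,6], [4,5,6], [4,6,10], [4,8,9], [4,9,10]
  3-simplices (1): [3,4,5,6]

so the chain groups are C_0 ≅ Z^10, C_1 ≅ Z^20, C_2 ≅ Z^10, C_3 ≅ Z^1.

The boundary map ∂_1: C_1 → C_0 maps an edge to its endpoints' difference, ∂[p,q] = q − p. For instance
  ∂[8,9] = [9] − [8].
The 10×20 boundary matrix has rank 9 and Smith normal form diag(1,1,1,1,1,1,1,1,1).

Boundary ∂_2: C_2 → C_1 acts by ∂[p,q,r] = [q,r] − [p,r] + [p,q]. For instance
  ∂[3,5,6] = [5,6] − [3,6] + [3,5],
  ∂[1,2,10] = [2,10] − [1,10] + [1,2].
The 20×10 boundary matrix has rank 9 and Smith normal form diag(1,1,1,1,1,1,1,1,1).

The boundary map ∂_3: C_3 → C_2 sends each 3-simplex σ to the alternating sum Σ_i (−1)^i (σ with its i-th vertex removed). For instance
  ∂[3,4,5,6] = [4,5,6] − [3,5,6] + [3,4,6] − [3,4,5].
The 10×1 boundary matrix has rank 1 and Smith normal form diag(1).

Reading off H_k = ker ∂_k / im ∂_{k+1}:

  H_0: rank C_0 − rank ∂_1 = 10 − 9 = 1, and the invariant factors of ∂_1 are all 1, so H_0 ≅ Z.
  H_1: rank ker ∂_1 − rank ∂_2 = (20 − 9) − 9 = 2, and the invariant factors of ∂_2 are all 1, so H_1 ≅ Z^2.
  H_2: rank ker ∂_2 − rank ∂_3 = (10 − 9) − 1 = 0, and the invariant factors of ∂_3 are all 1, so H_2 ≅ 0.
  H_3: rank ker ∂_3 − rank ∂_4 = (1 − 1) − 0 = 0, and there is no ∂_4, so H_3 ≅ 0.

H_0 = Z,  H_1 = Z^2,  H_2 = 0,  H_3 = 0.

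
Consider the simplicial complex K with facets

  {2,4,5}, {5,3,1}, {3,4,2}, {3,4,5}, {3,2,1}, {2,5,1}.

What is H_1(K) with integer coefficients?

H_1 ≅ 0.

Take the total order 1 < 2 < 3 < 4 < 5 on the vertex set. Then K (dimension 2) consists of the simplices:

  0-simplices (5): [1], [2], [3], [4], [5]
  1-simplices (9): [1,2], [1,3], [1,5], [2,3], [2,4], [2,5], [3,4], [3,5], [4,5]
  2-simplices (6): [1,2,3], [1,2,5], [1,3,5], [2,3,4], [2,4,5], [3,4,5]

Hence C_0 ≅ Z^5, C_1 ≅ Z^9, C_2 ≅ Z^6.

Boundary ∂_1: C_1 → C_0 is given by ∂[p,q] = [q] − [p]. For instance
  ∂[3,4] = [4] − [3].
This gives a 5×9 integer matrix of rank 4; reducing to Smith normal form yields diagonal entries (1,1,1,1).

The boundary map ∂_2: C_2 → C_1 acts by ∂[p,q,r] = [q,r] − [p,r] + [p,q]. For instance
  ∂[3,4,5] = [4,5] − [3,5] + [3,4],
  ∂[2,3,4] = [3,4] − [2,4] + [2,3].
The 9×6 boundary matrix has rank 5 and Smith normal form diag(1,1,1,1,1).

Now H_k = ker ∂_k / im ∂_{k+1}, so:

  H_1: rank ker ∂_1 − rank ∂_2 = (9 − 4) − 5 = 0, and the invariant factors of ∂_2 are all 1, so H_1 ≅ 0.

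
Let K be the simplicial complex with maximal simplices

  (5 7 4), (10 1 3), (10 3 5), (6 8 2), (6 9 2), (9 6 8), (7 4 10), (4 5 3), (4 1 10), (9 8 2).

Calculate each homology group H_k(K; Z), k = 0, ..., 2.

Fix the vertex order 1 < 2 < 3 < 4 < 5 < 6 < 7 < 8 < 9 < 10 and write every simplex with vertices in increasing order. Then dim K = 2 and the simplices of K are:

  0-simplices (10): [1], [2], [3], [4], [5], [6], [7], [8], [9], [10]
  1-simplices (18): [1,3], [1,4], [1,10], [2,6], [2,8], [2,9], [3,4], [3,5], [3,10], [4,5], [4,7], [4,10], [5,7], [5,10], [6,8], [6,9], [7,10], [8,9]
  2-simplices (10): [1,3,10], [1,4,10], [2,6,8], [2,6,9], [2,8,9], [3,4,5], [3,5,10], [4,5,7], [4,7,10], [6,8,9]

giving chain groups C_0 ≅ Z^10, C_1 ≅ Z^18, C_2 ≅ Z^10.

∂_1: C_1 → C_0 sends each edge [p,q] (with p < q) to q − p. For instance
  ∂[3,5] = [5] − [3].
This gives a 10×18 integer matrix of rank 8; reducing to Smith normal form yields diagonal entries (1,1,1,1,1,1,1,1).

The boundary map ∂_2: C_2 → C_1 maps a triangle to the signed sum of its edges. For instance
  ∂[4,7,10] = [7,10] − [4,10] + [4,7],
  ∂[3,4,5] = [4,5] − [3,5] + [3,4].
The 18×10 boundary matrix has rank 9 and Smith normal form diag(1,1,1,1,1,1,1,1,1).

Reading off H_k = ker ∂_k / im ∂_{k+1}:

  H_0: rank C_0 − rank ∂_1 = 10 − 8 = 2, and the invariant factors of ∂_1 are all 1, so H_0 = Z^2.
  H_1: rank ker ∂_1 − rank ∂_2 = (18 − 8) − 9 = 1, and the invariant factors of ∂_2 are all 1, so H_1 = Z.
  H_2: rank ker ∂_2 − rank ∂_3 = (10 − 9) − 0 = 1, and there is no ∂_3, so H_2 = Z.

(K is a triangulation of the disjoint union of the cylinder S^1 x I and the 2-sphere S^2.)

H_0 ≅ Z^2,  H_1 ≅ Z,  H_2 ≅ Z.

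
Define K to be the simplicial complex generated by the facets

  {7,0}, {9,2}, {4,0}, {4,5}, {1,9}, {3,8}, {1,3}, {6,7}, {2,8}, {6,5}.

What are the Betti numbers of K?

Take the total order 0 < 1 < 2 < 3 < 4 < 5 < 6 < 7 < 8 < 9 on the vertex set. Then K (dimension 1) consists of the simplices:

  0-simplices (10): [0], [1], [2], [3], [4], [5], [6], [7], [8], [9]
  1-simplices (10): [0,4], [0,7], [1,3], [1,9], [2,8], [2,9], [3,8], [4,5], [5,6], [6,7]

Hence C_0 ≅ Z^10, C_1 ≅ Z^10.

∂_1: C_1 → C_0 sends each edge [p,q] (with p < q) to q − p.
The 10×10 boundary matrix has rank 8 and Smith normal form diag(1,1,1,1,1,1,1,1).

Computing H_k = (kernel of ∂_k) / (image of ∂_{k+1}):

  H_0: rank C_0 − rank ∂_1 = 10 − 8 = 2, and the invariant factors of ∂_1 are all 1, so H_0 = Z^2.
  H_1: rank ker ∂_1 − rank ∂_2 = (10 − 8) − 0 = 2, and there is no ∂_2, so H_1 = Z^2.

(K is a triangulation of the disjoint union of the circle S^1 and the circle S^1.)

Hence the Betti numbers are b_0 = 2, b_1 = 2.

b_0 = 2, b_1 = 2.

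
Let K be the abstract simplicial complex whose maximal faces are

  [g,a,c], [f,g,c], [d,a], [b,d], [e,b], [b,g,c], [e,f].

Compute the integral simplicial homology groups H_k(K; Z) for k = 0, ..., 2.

Fix the vertex order a < b < c < d < e < f < g and write every simplex with vertices in increasing order. Then dim K = 2 and the simplices of K are:

  0-simplices (7): a, b, c, d, e, f, g
  1-simplices (11): ac, ad, ag, bc, bd, be, bg, cf, cg, ef, fg
  2-simplices (3): acg, bcg, cfg

giving chain groups C_0 ≅ Z^7, C_1 ≅ Z^11, C_2 ≅ Z^3.

Boundary ∂_1: C_1 → C_0 maps an edge to its endpoints' difference, ∂[p,q] = q − p.
The resulting 7×11 matrix has rank 6, and its Smith normal form has invariant factors (1,1,1,1,1,1).

The boundary map ∂_2: C_2 → C_1 acts by ∂[p,q,r] = [q,r] − [p,r] + [p,q]. For instance
  ∂cfg = fg − cg + cf,
  ∂acg = cg − ag + ac.
As a 11×3 matrix over Z this has rank 3, with invariant factors (1,1,1).

Now H_k = ker ∂_k / im ∂_{k+1}, so:

  H_0: rank C_0 − rank ∂_1 = 7 − 6 = 1, and the invariant factors of ∂_1 are all 1, so H_0 = Z.
  H_1: rank ker ∂_1 − rank ∂_2 = (11 − 6) − 3 = 2, and the invariant factors of ∂_2 are all 1, so H_1 = Z^2.
  H_2: rank ker ∂_2 − rank ∂_3 = (3 − 3) − 0 = 0, and there is no ∂_3, so H_2 = 0.

H_0 = Z,  H_1 = Z^2,  H_2 = 0.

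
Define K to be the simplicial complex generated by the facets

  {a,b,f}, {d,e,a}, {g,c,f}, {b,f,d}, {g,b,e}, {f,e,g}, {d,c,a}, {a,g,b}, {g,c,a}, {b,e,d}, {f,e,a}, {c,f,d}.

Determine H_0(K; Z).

Order the vertices as a < b < c < d < e < f < g. Listing each simplex with vertices in this order, K has dimension 2 with simplices:

  0-simplices (7): a, b, c, d, e, f, g
  1-simplices (18): ab, ac, ad, ae, af, ag, bd, be, bf, bg, cd, cf, cg, de, df, ef, eg, fg
  2-simplices (12): abf, abg, acd, acg, ade, aef, bde, bdf, beg, cdf, cfg, efg

Hence C_0 ≅ Z^7, C_1 ≅ Z^18, C_2 ≅ Z^12.

The boundary map ∂_1: C_1 → C_0 sends each edge [p,q] (with p < q) to q − p. For instance
  ∂df = f − d.
This gives a 7×18 integer matrix of rank 6; reducing to Smith normal form yields diagonal entries (1,1,1,1,1,1).

Boundary ∂_2: C_2 → C_1 acts by ∂[p,q,r] = [q,r] − [p,r] + [p,q]. For instance
  ∂bde = de − be + bd,
  ∂ade = de − ae + ad.
The resulting 18×12 matrix has rank 12, and its Smith normal form has invariant factors (1,1,1,1,1,1,1,1,1,1,1,2).

Computing H_k = (kernel of ∂_k) / (image of ∂_{k+1}):

  H_0: rank C_0 − rank ∂_1 = 7 − 6 = 1, and the invariant factors of ∂_1 are all 1, so H_0 ≅ Z.

(K is a triangulation of the real projective plane RP^2.)

H_0 ≅ Z.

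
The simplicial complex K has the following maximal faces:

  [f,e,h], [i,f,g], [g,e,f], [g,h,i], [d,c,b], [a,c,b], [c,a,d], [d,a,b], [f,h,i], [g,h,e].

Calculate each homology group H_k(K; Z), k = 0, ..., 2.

H_0 = Z^2,  H_1 = 0,  H_2 = Z^2.

Fix the vertex order a < b < c < d < e < f < g < h < i and write every simplex with vertices in increasing order. Then dim K = 2 and the simplices of K are:

  0-simplices (9): a, b, c, d, e, f, g, h, i
  1-simplices (15): ab, ac, ad, bc, bd, cd, ef, eg, eh, fg, fh, fi, gh, gi, hi
  2-simplices (10): abc, abd, acd, bcd, efg, efh, egh, fgi, fhi, ghi

Hence C_0 ≅ Z^9, C_1 ≅ Z^15, C_2 ≅ Z^10.

The boundary map ∂_1: C_1 → C_0 is given by ∂[p,q] = [q] − [p]. For instance
  ∂bd = d − b.
The resulting 9×15 matrix has rank 7, and its Smith normal form has invariant factors (1,1,1,1,1,1,1).

The boundary map ∂_2: C_2 → C_1 sends each 2-simplex [p,q,r] to [q,r] − [p,r] + [p,q]. For instance
  ∂efg = fg − eg + ef,
  ∂acd = cd − ad + ac.
The resulting 15×10 matrix has rank 8, and its Smith normal form has invariant factors (1,1,1,1,1,1,1,1).

From H_k ≅ ker(∂_k) / im(∂_{k+1}) we obtain:

  H_0: rank C_0 − rank ∂_1 = 9 − 7 = 2, and the invariant factors of ∂_1 are all 1, so H_0 = Z^2.
  H_1: rank ker ∂_1 − rank ∂_2 = (15 − 7) − 8 = 0, and the invariant factors of ∂_2 are all 1, so H_1 = 0.
  H_2: rank ker ∂_2 − rank ∂_3 = (10 − 8) − 0 = 2, and there is no ∂_3, so H_2 = Z^2.

(K is a triangulation of the disjoint union of the 2-sphere S^2 and the 2-sphere S^2.)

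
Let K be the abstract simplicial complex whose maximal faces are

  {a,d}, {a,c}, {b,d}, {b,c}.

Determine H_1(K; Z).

H_1 = Z.

K has 4 vertices, 4 edges.
rank ∂_1 = 3, rank ∂_2 = 0 ⇒ b_1 = 4 − 3 − 0 = 1. So H_1 ≅ Z.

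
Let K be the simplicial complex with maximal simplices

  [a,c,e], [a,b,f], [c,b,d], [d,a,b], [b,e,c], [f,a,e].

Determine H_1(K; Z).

H_1 = Z.

Order the vertices as a < b < c < d < e < f. Listing each simplex with vertices in this order, K has dimension 2 with simplices:

  0-simplices (6): a, b, c, d, e, f
  1-simplices (12): ab, ac, ad, ae, af, bc, bd, be, bf, cd, ce, ef
  2-simplices (6): abd, abf, ace, aef, bcd, bce

so the chain groups are C_0 ≅ Z^6, C_1 ≅ Z^12, C_2 ≅ Z^6.

The boundary map ∂_1: C_1 → C_0 is given by ∂[p,q] = [q] − [p].
This gives a 6×12 integer matrix of rank 5; reducing to Smith normal form yields diagonal entries (1,1,1,1,1).

∂_2: C_2 → C_1 sends each 2-simplex [p,q,r] to [q,r] − [p,r] + [p,q]. For instance
  ∂abd = bd − ad + ab,
  ∂ace = ce − ae + ac.
The 12×6 boundary matrix has rank 6 and Smith normal form diag(1,1,1,1,1,1).

From H_k ≅ ker(∂_k) / im(∂_{k+1}) we obtain:

  H_1: rank ker ∂_1 − rank ∂_2 = (12 − 5) − 6 = 1, and the invariant factors of ∂_2 are all 1, so H_1 ≅ Z.

(K is a triangulation of the cylinder S^1 x I.)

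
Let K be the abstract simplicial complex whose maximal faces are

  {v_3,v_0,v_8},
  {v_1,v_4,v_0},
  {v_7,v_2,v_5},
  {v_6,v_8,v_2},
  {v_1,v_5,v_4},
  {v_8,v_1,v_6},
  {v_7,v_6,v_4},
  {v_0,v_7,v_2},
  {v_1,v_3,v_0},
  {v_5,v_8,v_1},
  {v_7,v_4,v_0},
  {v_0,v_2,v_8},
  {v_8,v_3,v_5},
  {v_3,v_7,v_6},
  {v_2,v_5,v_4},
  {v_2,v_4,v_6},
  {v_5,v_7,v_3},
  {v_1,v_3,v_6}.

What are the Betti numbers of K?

b_0 = 1, b_1 = 1, b_2 = 0.

Order the vertices as v_0 < v_1 < v_2 < v_3 < v_4 < v_5 < v_6 < v_7 < v_8. Listing each simplex with vertices in this order, K has dimension 2 with simplices:

  0-simplices (9): [v_0], [v_1], [v_2], [v_3], [v_4], [v_5], [v_6], [v_7], [v_8]
  1-simplices (27): (27 of them)
  2-simplices (18): (18 of them)

giving chain groups C_0 ≅ Z^9, C_1 ≅ Z^27, C_2 ≅ Z^18.

Boundary ∂_1: C_1 → C_0 sends each edge [p,q] (with p < q) to q − p. For instance
  ∂[v_1,v_3] = [v_3] − [v_1].
The resulting 9×27 matrix has rank 8, and its Smith normal form has invariant factors (1,1,1,1,1,1,1,1).

∂_2: C_2 → C_1 maps a triangle to the signed sum of its edges. For instance
  ∂[v_0,v_1,v_3] = [v_1,v_3] − [v_0,v_3] + [v_0,v_1],
  ∂[v_3,v_5,v_7] = [v_5,v_7] − [v_3,v_7] + [v_3,v_5].
The 27×18 boundary matrix has rank 18 and Smith normal form diag(1,1,1,1,1,1,1,1,1,1,1,1,1,1,1,1,1,2).

Reading off H_k = ker ∂_k / im ∂_{k+1}:

  H_0: rank C_0 − rank ∂_1 = 9 − 8 = 1, and the invariant factors of ∂_1 are all 1, so H_0 ≅ Z.
  H_1: rank ker ∂_1 − rank ∂_2 = (27 − 8) − 18 = 1, and ∂_2 has invariant factor 2 > 1, so H_1 ≅ Z ⊕ Z/2.
  H_2: rank ker ∂_2 − rank ∂_3 = (18 − 18) − 0 = 0, and there is no ∂_3, so H_2 ≅ 0.

(K is a triangulation of the Klein bottle.)

Hence the Betti numbers are b_0 = 1, b_1 = 1, b_2 = 0.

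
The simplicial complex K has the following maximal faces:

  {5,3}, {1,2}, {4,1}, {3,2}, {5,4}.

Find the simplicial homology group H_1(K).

H_1 ≅ Z.

Fix the vertex order 1 < 2 < 3 < 4 < 5 and write every simplex with vertices in increasing order. Then dim K = 1 and the simplices of K are:

  0-simplices (5): [1], [2], [3], [4], [5]
  1-simplices (5): [1,2], [1,4], [2,3], [3,5], [4,5]

giving chain groups C_0 ≅ Z^5, C_1 ≅ Z^5.

The boundary map ∂_1: C_1 → C_0 is given by ∂[p,q] = [q] − [p].
The resulting 5×5 matrix has rank 4, and its Smith normal form has invariant factors (1,1,1,1).

Computing H_k = (kernel of ∂_k) / (image of ∂_{k+1}):

  H_1: rank ker ∂_1 − rank ∂_2 = (5 − 4) − 0 = 1, and there is no ∂_2, so H_1 ≅ Z.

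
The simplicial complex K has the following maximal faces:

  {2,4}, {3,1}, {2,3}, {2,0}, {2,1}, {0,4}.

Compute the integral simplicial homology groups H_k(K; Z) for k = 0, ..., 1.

H_0 = Z,  H_1 = Z^2.

We work with the vertex ordering 0 < 1 < 2 < 3 < 4. The simplices of K, each written with vertices in increasing order, are:

  0-simplices (5): [0], [1], [2], [3], [4]
  1-simplices (6): [0,2], [0,4], [1,2], [1,3], [2,3], [2,4]

giving chain groups C_0 ≅ Z^5, C_1 ≅ Z^6.

The boundary map ∂_1: C_1 → C_0 maps an edge to its endpoints' difference, ∂[p,q] = q − p. For instance
  ∂[1,2] = [2] − [1].
As a 5×6 matrix over Z this has rank 4, with invariant factors (1,1,1,1).

Reading off H_k = ker ∂_k / im ∂_{k+1}:

  H_0: rank C_0 − rank ∂_1 = 5 − 4 = 1, and the invariant factors of ∂_1 are all 1, so H_0 ≅ Z.
  H_1: rank ker ∂_1 − rank ∂_2 = (6 − 4) − 0 = 2, and there is no ∂_2, so H_1 ≅ Z^2.

(K is a triangulation of a wedge of 2 circles.)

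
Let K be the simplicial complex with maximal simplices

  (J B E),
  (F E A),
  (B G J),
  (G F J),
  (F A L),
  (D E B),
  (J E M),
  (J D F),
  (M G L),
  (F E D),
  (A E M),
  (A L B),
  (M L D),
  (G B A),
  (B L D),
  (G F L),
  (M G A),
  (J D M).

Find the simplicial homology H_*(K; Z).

Fix the vertex order A < B < D < E < F < G < J < L < M and write every simplex with vertices in increasing order. Then dim K = 2 and the simplices of K are:

  0-simplices (9): A, B, D, E, F, G, J, L, M
  1-simplices (27): AB, AE, AF, AG, AL, AM, BD, BE, BG, BJ, BL, DE, DF, DJ, DL, DM, EF, EJ, EM, FG, FJ, FL, GJ, GL, GM, JM, LM
  2-simplices (18): ABG, ABL, AEF, AEM, AFL, AGM, BDE, BDL, BEJ, BGJ, DEF, DFJ, DJM, DLM, EJM, FGJ, FGL, GLM

Hence C_0 ≅ Z^9, C_1 ≅ Z^27, C_2 ≅ Z^18.

∂_1: C_1 → C_0 sends each edge [p,q] (with p < q) to q − p. For instance
  ∂DJ = J − D.
This gives a 9×27 integer matrix of rank 8; reducing to Smith normal form yields diagonal entries (1,1,1,1,1,1,1,1).

∂_2: C_2 → C_1 acts by ∂[p,q,r] = [q,r] − [p,r] + [p,q]. For instance
  ∂EJM = JM − EM + EJ,
  ∂BGJ = GJ − BJ + BG.
The 27×18 boundary matrix has rank 18 and Smith normal form diag(1,1,1,1,1,1,1,1,1,1,1,1,1,1,1,1,1,2).

Reading off H_k = ker ∂_k / im ∂_{k+1}:

  H_0: rank C_0 − rank ∂_1 = 9 − 8 = 1, and the invariant factors of ∂_1 are all 1, so H_0 = Z.
  H_1: rank ker ∂_1 − rank ∂_2 = (27 − 8) − 18 = 1, and ∂_2 has invariant factor 2 > 1, so H_1 = Z ⊕ Z/2Z.
  H_2: rank ker ∂_2 − rank ∂_3 = (18 − 18) − 0 = 0, and there is no ∂_3, so H_2 = 0.

H_0 ≅ Z,  H_1 ≅ Z ⊕ Z/2Z,  H_2 = 0.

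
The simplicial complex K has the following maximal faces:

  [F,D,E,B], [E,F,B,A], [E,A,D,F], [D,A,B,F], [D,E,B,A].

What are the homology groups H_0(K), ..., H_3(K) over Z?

H_0 ≅ Z,  H_1 = 0,  H_2 = 0,  H_3 ≅ Z.

K has 5 vertices, 10 edges, 10 triangles, 5 3-simplices.
rank ∂_0 = 0, rank ∂_1 = 4 ⇒ b_0 = 5 − 0 − 4 = 1; all invariant factors of ∂_1 are 1 so no torsion. So H_0 ≅ Z.
rank ∂_1 = 4, rank ∂_2 = 6 ⇒ b_1 = 10 − 4 − 6 = 0; all invariant factors of ∂_2 are 1 so no torsion. So H_1 ≅ 0.
rank ∂_2 = 6, rank ∂_3 = 4 ⇒ b_2 = 10 − 6 − 4 = 0; all invariant factors of ∂_3 are 1 so no torsion. So H_2 ≅ 0.
rank ∂_3 = 4, rank ∂_4 = 0 ⇒ b_3 = 5 − 4 − 0 = 1. So H_3 ≅ Z.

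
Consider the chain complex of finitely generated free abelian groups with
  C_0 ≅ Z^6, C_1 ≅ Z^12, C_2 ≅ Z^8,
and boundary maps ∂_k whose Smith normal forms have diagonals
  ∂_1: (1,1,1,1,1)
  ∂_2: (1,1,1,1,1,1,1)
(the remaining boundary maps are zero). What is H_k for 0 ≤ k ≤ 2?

H_0 ≅ Z,  H_1 = 0,  H_2 ≅ Z.

H_0: b_0 = 6 − 0 − 5 = 1; torsion from ∂_1 factors > 1: none. So H_0 ≅ Z.
H_1: b_1 = 12 − 5 − 7 = 0; torsion from ∂_2 factors > 1: none. So H_1 ≅ 0.
H_2: b_2 = 8 − 7 − 0 = 1; torsion from ∂_3 factors > 1: none. So H_2 ≅ Z.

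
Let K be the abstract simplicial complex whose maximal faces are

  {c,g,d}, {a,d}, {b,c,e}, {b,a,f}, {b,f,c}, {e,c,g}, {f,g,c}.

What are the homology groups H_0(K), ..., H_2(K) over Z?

H_0 = Z,  H_1 = Z,  H_2 = 0.

We work with the vertex ordering a < b < c < d < e < f < g. The simplices of K, each written with vertices in increasing order, are:

  0-simplices (7): a, b, c, d, e, f, g
  1-simplices (13): ab, ad, af, bc, be, bf, cd, ce, cf, cg, dg, eg, fg
  2-simplices (6): abf, bce, bcf, cdg, ceg, cfg

so the chain groups are C_0 ≅ Z^7, C_1 ≅ Z^13, C_2 ≅ Z^6.

∂_1: C_1 → C_0 maps an edge to its endpoints' difference, ∂[p,q] = q − p.
The 7×13 boundary matrix has rank 6 and Smith normal form diag(1,1,1,1,1,1).

Boundary ∂_2: C_2 → C_1 maps a triangle to the signed sum of its edges. For instance
  ∂bce = ce − be + bc,
  ∂cdg = dg − cg + cd.
This gives a 13×6 integer matrix of rank 6; reducing to Smith normal form yields diagonal entries (1,1,1,1,1,1).

From H_k ≅ ker(∂_k) / im(∂_{k+1}) we obtain:

  H_0: rank C_0 − rank ∂_1 = 7 − 6 = 1, and the invariant factors of ∂_1 are all 1, so H_0 = Z.
  H_1: rank ker ∂_1 − rank ∂_2 = (13 − 6) − 6 = 1, and the invariant factors of ∂_2 are all 1, so H_1 = Z.
  H_2: rank ker ∂_2 − rank ∂_3 = (6 − 6) − 0 = 0, and there is no ∂_3, so H_2 = 0.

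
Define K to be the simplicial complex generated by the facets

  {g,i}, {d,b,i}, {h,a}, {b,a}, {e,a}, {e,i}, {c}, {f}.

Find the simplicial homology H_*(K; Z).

Take the total order a < b < c < d < e < f < g < h < i on the vertex set. Then K (dimension 2) consists of the simplices:

  0-simplices (9): a, b, c, d, e, f, g, h, i
  1-simplices (8): ab, ae, ah, bd, bi, di, ei, gi
  2-simplices (1): bdi

so the chain groups are C_0 ≅ Z^9, C_1 ≅ Z^8, C_2 ≅ Z^1.

∂_1: C_1 → C_0 sends each edge [p,q] (with p < q) to q − p. For instance
  ∂ei = i − e.
The 9×8 boundary matrix has rank 6 and Smith normal form diag(1,1,1,1,1,1).

Boundary ∂_2: C_2 → C_1 sends each 2-simplex [p,q,r] to [q,r] − [p,r] + [p,q]. For instance
  ∂bdi = di − bi + bd.
As a 8×1 matrix over Z this has rank 1, with invariant factors (1).

From H_k ≅ ker(∂_k) / im(∂_{k+1}) we obtain:

  H_0: rank C_0 − rank ∂_1 = 9 − 6 = 3, and the invariant factors of ∂_1 are all 1, so H_0 ≅ Z^3.
  H_1: rank ker ∂_1 − rank ∂_2 = (8 − 6) − 1 = 1, and the invariant factors of ∂_2 are all 1, so H_1 ≅ Z.
  H_2: rank ker ∂_2 − rank ∂_3 = (1 − 1) − 0 = 0, and there is no ∂_3, so H_2 ≅ 0.

H_0 = Z^3,  H_1 = Z,  H_2 = 0.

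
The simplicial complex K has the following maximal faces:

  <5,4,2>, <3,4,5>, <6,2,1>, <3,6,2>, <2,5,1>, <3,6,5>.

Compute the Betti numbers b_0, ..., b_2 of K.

Take the total order 1 < 2 < 3 < 4 < 5 < 6 on the vertex set. Then K (dimension 2) consists of the simplices:

  0-simplices (6): [1], [2], [3], [4], [5], [6]
  1-simplices (12): [1,2], [1,5], [1,6], [2,3], [2,4], [2,5], [2,6], [3,4], [3,5], [3,6], [4,5], [5,6]
  2-simplices (6): [1,2,5], [1,2,6], [2,3,6], [2,4,5], [3,4,5], [3,5,6]

giving chain groups C_0 ≅ Z^6, C_1 ≅ Z^12, C_2 ≅ Z^6.

Boundary ∂_1: C_1 → C_0 is given by ∂[p,q] = [q] − [p].
The resulting 6×12 matrix has rank 5, and its Smith normal form has invariant factors (1,1,1,1,1).

The boundary map ∂_2: C_2 → C_1 acts by ∂[p,q,r] = [q,r] − [p,r] + [p,q]. For instance
  ∂[3,5,6] = [5,6] − [3,6] + [3,5],
  ∂[2,4,5] = [4,5] − [2,5] + [2,4].
The 12×6 boundary matrix has rank 6 and Smith normal form diag(1,1,1,1,1,1).

Computing H_k = (kernel of ∂_k) / (image of ∂_{k+1}):

  H_0: rank C_0 − rank ∂_1 = 6 − 5 = 1, and the invariant factors of ∂_1 are all 1, so H_0 = Z.
  H_1: rank ker ∂_1 − rank ∂_2 = (12 − 5) − 6 = 1, and the invariant factors of ∂_2 are all 1, so H_1 = Z.
  H_2: rank ker ∂_2 − rank ∂_3 = (6 − 6) − 0 = 0, and there is no ∂_3, so H_2 = 0.

As a check, the Euler characteristic is 6 − 12 + 6 = 0, which agrees with 1 − 1 + 0 = 0.

Hence the Betti numbers are b_0 = 1, b_1 = 1, b_2 = 0.

b_0 = 1, b_1 = 1, b_2 = 0.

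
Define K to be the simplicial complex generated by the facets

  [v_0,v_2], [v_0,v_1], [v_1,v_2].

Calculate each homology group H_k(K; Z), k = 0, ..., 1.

H_0 ≅ Z,  H_1 ≅ Z.

Fix the vertex order v_0 < v_1 < v_2 and write every simplex with vertices in increasing order. Then dim K = 1 and the simplices of K are:

  0-simplices (3): [v_0], [v_1], [v_2]
  1-simplices (3): [v_0,v_1], [v_0,v_2], [v_1,v_2]

so the chain groups are C_0 ≅ Z^3, C_1 ≅ Z^3.

The boundary map ∂_1: C_1 → C_0 sends each edge [p,q] (with p < q) to q − p. For instance
  ∂[v_0,v_2] = [v_2] − [v_0].
As a 3×3 matrix over Z this has rank 2, with invariant factors (1,1).

Computing H_k = (kernel of ∂_k) / (image of ∂_{k+1}):

  H_0: rank C_0 − rank ∂_1 = 3 − 2 = 1, and the invariant factors of ∂_1 are all 1, so H_0 = Z.
  H_1: rank ker ∂_1 − rank ∂_2 = (3 − 2) − 0 = 1, and there is no ∂_2, so H_1 = Z.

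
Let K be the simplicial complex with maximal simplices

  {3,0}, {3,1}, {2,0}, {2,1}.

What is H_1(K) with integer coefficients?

K has 4 vertices, 4 edges.
rank ∂_1 = 3, rank ∂_2 = 0 ⇒ b_1 = 4 − 3 − 0 = 1. So H_1 ≅ Z.

H_1 ≅ Z.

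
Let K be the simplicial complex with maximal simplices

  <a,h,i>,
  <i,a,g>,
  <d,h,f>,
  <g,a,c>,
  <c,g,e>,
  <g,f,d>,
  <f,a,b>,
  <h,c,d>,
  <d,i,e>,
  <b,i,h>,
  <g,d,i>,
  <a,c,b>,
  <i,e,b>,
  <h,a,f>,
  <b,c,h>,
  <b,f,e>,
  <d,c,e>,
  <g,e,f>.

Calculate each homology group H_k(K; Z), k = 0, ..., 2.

We work with the vertex ordering a < b < c < d < e < f < g < h < i. The simplices of K, each written with vertices in increasing order, are:

  0-simplices (9): a, b, c, d, e, f, g, h, i
  1-simplices (27): ab, ac, af, ag, ah, ai, bc, be, bf, bh, bi, cd, ce, cg, ch, de, df, dg, dh, di, ef, eg, ei, fg, fh, gi, hi
  2-simplices (18): abc, abf, acg, afh, agi, ahi, bch, bef, bei, bhi, cde, cdh, ceg, dei, dfg, dfh, dgi, efg

Hence C_0 ≅ Z^9, C_1 ≅ Z^27, C_2 ≅ Z^18.

∂_1: C_1 → C_0 sends each edge [p,q] (with p < q) to q − p. For instance
  ∂ei = i − e.
The resulting 9×27 matrix has rank 8, and its Smith normal form has invariant factors (1,1,1,1,1,1,1,1).

The boundary map ∂_2: C_2 → C_1 maps a triangle to the signed sum of its edges. For instance
  ∂acg = cg − ag + ac,
  ∂ceg = eg − cg + ce.
The resulting 27×18 matrix has rank 18, and its Smith normal form has invariant factors (1,1,1,1,1,1,1,1,1,1,1,1,1,1,1,1,1,2).

Now H_k = ker ∂_k / im ∂_{k+1}, so:

  H_0: rank C_0 − rank ∂_1 = 9 − 8 = 1, and the invariant factors of ∂_1 are all 1, so H_0 = Z.
  H_1: rank ker ∂_1 − rank ∂_2 = (27 − 8) − 18 = 1, and ∂_2 has invariant factor 2 > 1, so H_1 = Z ⊕ Z_2.
  H_2: rank ker ∂_2 − rank ∂_3 = (18 − 18) − 0 = 0, and there is no ∂_3, so H_2 = 0.

As a check, the Euler characteristic is 9 − 27 + 18 = 0, which agrees with 1 − 1 + 0 = 0.

H_0 ≅ Z,  H_1 ≅ Z ⊕ Z_2,  H_2 = 0.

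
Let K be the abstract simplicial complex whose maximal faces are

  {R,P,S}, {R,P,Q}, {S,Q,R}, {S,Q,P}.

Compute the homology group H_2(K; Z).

H_2 ≅ Z.

K has 4 vertices, 6 edges, 4 triangles.
rank ∂_2 = 3, rank ∂_3 = 0 ⇒ b_2 = 4 − 3 − 0 = 1. So H_2 ≅ Z.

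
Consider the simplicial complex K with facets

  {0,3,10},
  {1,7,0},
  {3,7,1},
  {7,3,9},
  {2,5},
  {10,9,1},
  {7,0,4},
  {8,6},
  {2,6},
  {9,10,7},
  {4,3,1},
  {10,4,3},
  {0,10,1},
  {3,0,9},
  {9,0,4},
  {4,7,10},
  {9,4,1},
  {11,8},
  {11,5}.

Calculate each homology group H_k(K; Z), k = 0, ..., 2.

H_0 = Z^2,  H_1 = Z^3,  H_2 = Z.

Take the total order 0 < 1 < 2 < 3 < 4 < 5 < 6 < 7 < 8 < 9 < 10 < 11 on the vertex set. Then K (dimension 2) consists of the simplices:

  0-simplices (12): [0], [1], [2], [3], [4], [5], [6], [7], [8], [9], [10], [11]
  1-simplices (26): (26 of them)
  2-simplices (14): [0,1,7], [0,1,10], [0,3,9], [0,3,10], [0,4,7], [0,4,9], [1,3,4], [1,3,7], [1,4,9], [1,9,10], [3,4,10], [3,7,9], [4,7,10], [7,9,10]

Hence C_0 ≅ Z^12, C_1 ≅ Z^26, C_2 ≅ Z^14.

The boundary map ∂_1: C_1 → C_0 sends each edge [p,q] (with p < q) to q − p.
As a 12×26 matrix over Z this has rank 10, with invariant factors (1,1,1,1,1,1,1,1,1,1).

The boundary map ∂_2: C_2 → C_1 maps a triangle to the signed sum of its edges. For instance
  ∂[1,3,7] = [3,7] − [1,7] + [1,3],
  ∂[0,1,7] = [1,7] − [0,7] + [0,1].
The 26×14 boundary matrix has rank 13 and Smith normal form diag(1,1,1,1,1,1,1,1,1,1,1,1,1).

Now H_k = ker ∂_k / im ∂_{k+1}, so:

  H_0: rank C_0 − rank ∂_1 = 12 − 10 = 2, and the invariant factors of ∂_1 are all 1, so H_0 ≅ Z^2.
  H_1: rank ker ∂_1 − rank ∂_2 = (26 − 10) − 13 = 3, and the invariant factors of ∂_2 are all 1, so H_1 ≅ Z^3.
  H_2: rank ker ∂_2 − rank ∂_3 = (14 − 13) − 0 = 1, and there is no ∂_3, so H_2 ≅ Z.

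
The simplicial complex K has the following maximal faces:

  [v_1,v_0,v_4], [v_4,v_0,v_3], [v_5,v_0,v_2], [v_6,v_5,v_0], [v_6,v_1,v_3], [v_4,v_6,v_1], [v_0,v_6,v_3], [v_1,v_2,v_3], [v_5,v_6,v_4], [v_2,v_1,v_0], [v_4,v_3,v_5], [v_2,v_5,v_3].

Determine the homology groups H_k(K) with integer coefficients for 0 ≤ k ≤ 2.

Fix the vertex order v_0 < v_1 < v_2 < v_3 < v_4 < v_5 < v_6 and write every simplex with vertices in increasing order. Then dim K = 2 and the simplices of K are:

  0-simplices (7): [v_0], [v_1], [v_2], [v_3], [v_4], [v_5], [v_6]
  1-simplices (18): (18 of them)
  2-simplices (12): (12 of them)

Hence C_0 ≅ Z^7, C_1 ≅ Z^18, C_2 ≅ Z^12.

∂_1: C_1 → C_0 is given by ∂[p,q] = [q] − [p]. For instance
  ∂[v_1,v_2] = [v_2] − [v_1].
As a 7×18 matrix over Z this has rank 6, with invariant factors (1,1,1,1,1,1).

Boundary ∂_2: C_2 → C_1 acts by ∂[p,q,r] = [q,r] − [p,r] + [p,q]. For instance
  ∂[v_1,v_3,v_6] = [v_3,v_6] − [v_1,v_6] + [v_1,v_3],
  ∂[v_1,v_2,v_3] = [v_2,v_3] − [v_1,v_3] + [v_1,v_2].
The resulting 18×12 matrix has rank 12, and its Smith normal form has invariant factors (1,1,1,1,1,1,1,1,1,1,1,2).

Computing H_k = (kernel of ∂_k) / (image of ∂_{k+1}):

  H_0: rank C_0 − rank ∂_1 = 7 − 6 = 1, and the invariant factors of ∂_1 are all 1, so H_0 ≅ Z.
  H_1: rank ker ∂_1 − rank ∂_2 = (18 − 6) − 12 = 0, and ∂_2 has invariant factor 2 > 1, so H_1 ≅ Z/2Z.
  H_2: rank ker ∂_2 − rank ∂_3 = (12 − 12) − 0 = 0, and there is no ∂_3, so H_2 ≅ 0.

H_0 = Z,  H_1 = Z/2Z,  H_2 = 0.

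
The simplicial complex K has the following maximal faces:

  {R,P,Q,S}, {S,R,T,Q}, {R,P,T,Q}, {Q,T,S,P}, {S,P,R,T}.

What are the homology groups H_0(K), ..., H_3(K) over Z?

Take the total order P < Q < R < S < T on the vertex set. Then K (dimension 3) consists of the simplices:

  0-simplices (5): P, Q, R, S, T
  1-simplices (10): PQ, PR, PS, PT, QR, QS, QT, RS, RT, ST
  2-simplices (10): PQR, PQS, PQT, PRS, PRT, PST, QRS, QRT, QST, RST
  3-simplices (5): PQRS, PQRT, PQST, PRST, QRST

Hence C_0 ≅ Z^5, C_1 ≅ Z^10, C_2 ≅ Z^10, C_3 ≅ Z^5.

∂_1: C_1 → C_0 sends each edge [p,q] (with p < q) to q − p. For instance
  ∂ST = T − S.
The resulting 5×10 matrix has rank 4, and its Smith normal form has invariant factors (1,1,1,1).

The boundary map ∂_2: C_2 → C_1 acts by ∂[p,q,r] = [q,r] − [p,r] + [p,q]. For instance
  ∂RST = ST − RT + RS,
  ∂PQT = QT − PT + PQ.
This gives a 10×10 integer matrix of rank 6; reducing to Smith normal form yields diagonal entries (1,1,1,1,1,1).

The boundary map ∂_3: C_3 → C_2 sends each 3-simplex σ to the alternating sum Σ_i (−1)^i (σ with its i-th vertex removed). For instance
  ∂QRST = RST − QST + QRT − QRS,
  ∂PQRT = QRT − PRT + PQT − PQR.
This gives a 10×5 integer matrix of rank 4; reducing to Smith normal form yields diagonal entries (1,1,1,1).

Computing H_k = (kernel of ∂_k) / (image of ∂_{k+1}):

  H_0: rank C_0 − rank ∂_1 = 5 − 4 = 1, and the invariant factors of ∂_1 are all 1, so H_0 ≅ Z.
  H_1: rank ker ∂_1 − rank ∂_2 = (10 − 4) − 6 = 0, and the invariant factors of ∂_2 are all 1, so H_1 ≅ 0.
  H_2: rank ker ∂_2 − rank ∂_3 = (10 − 6) − 4 = 0, and the invariant factors of ∂_3 are all 1, so H_2 ≅ 0.
  H_3: rank ker ∂_3 − rank ∂_4 = (5 − 4) − 0 = 1, and there is no ∂_4, so H_3 ≅ Z.

As a check, the Euler characteristic is 5 − 10 + 10 − 5 = 0, which agrees with 1 − 0 + 0 − 1 = 0.
(K is a triangulation of the 3-sphere S^3.)

H_0 = Z,  H_1 = 0,  H_2 = 0,  H_3 = Z.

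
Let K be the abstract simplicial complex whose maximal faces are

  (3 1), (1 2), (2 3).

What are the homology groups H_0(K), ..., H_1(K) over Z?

Take the total order 1 < 2 < 3 on the vertex set. Then K (dimension 1) consists of the simplices:

  0-simplices (3): [1], [2], [3]
  1-simplices (3): [1,2], [1,3], [2,3]

so the chain groups are C_0 ≅ Z^3, C_1 ≅ Z^3.

The boundary map ∂_1: C_1 → C_0 maps an edge to its endpoints' difference, ∂[p,q] = q − p.
This gives a 3×3 integer matrix of rank 2; reducing to Smith normal form yields diagonal entries (1,1).

Reading off H_k = ker ∂_k / im ∂_{k+1}:

  H_0: rank C_0 − rank ∂_1 = 3 − 2 = 1, and the invariant factors of ∂_1 are all 1, so H_0 ≅ Z.
  H_1: rank ker ∂_1 − rank ∂_2 = (3 − 2) − 0 = 1, and there is no ∂_2, so H_1 ≅ Z.

As a check, the Euler characteristic is 3 − 3 = 0, which agrees with 1 − 1 = 0.

H_0 = Z,  H_1 = Z.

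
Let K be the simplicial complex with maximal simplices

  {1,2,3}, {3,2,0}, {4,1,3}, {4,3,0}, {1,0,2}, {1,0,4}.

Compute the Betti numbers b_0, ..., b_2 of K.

Order the vertices as 0 < 1 < 2 < 3 < 4. Listing each simplex with vertices in this order, K has dimension 2 with simplices:

  0-simplices (5): [0], [1], [2], [3], [4]
  1-simplices (9): [0,1], [0,2], [0,3], [0,4], [1,2], [1,3], [1,4], [2,3], [3,4]
  2-simplices (6): [0,1,2], [0,1,4], [0,2,3], [0,3,4], [1,2,3], [1,3,4]

Hence C_0 ≅ Z^5, C_1 ≅ Z^9, C_2 ≅ Z^6.

∂_1: C_1 → C_0 sends each edge [p,q] (with p < q) to q − p. For instance
  ∂[3,4] = [4] − [3].
The resulting 5×9 matrix has rank 4, and its Smith normal form has invariant factors (1,1,1,1).

Boundary ∂_2: C_2 → C_1 sends each 2-simplex [p,q,r] to [q,r] − [p,r] + [p,q]. For instance
  ∂[1,2,3] = [2,3] − [1,3] + [1,2],
  ∂[0,2,3] = [2,3] − [0,3] + [0,2].
This gives a 9×6 integer matrix of rank 5; reducing to Smith normal form yields diagonal entries (1,1,1,1,1).

Computing H_k = (kernel of ∂_k) / (image of ∂_{k+1}):

  H_0: rank C_0 − rank ∂_1 = 5 − 4 = 1, and the invariant factors of ∂_1 are all 1, so H_0 ≅ Z.
  H_1: rank ker ∂_1 − rank ∂_2 = (9 − 4) − 5 = 0, and the invariant factors of ∂_2 are all 1, so H_1 ≅ 0.
  H_2: rank ker ∂_2 − rank ∂_3 = (6 − 5) − 0 = 1, and there is no ∂_3, so H_2 ≅ Z.

(K is a triangulation of the 2-sphere S^2.)

Hence the Betti numbers are b_0 = 1, b_1 = 0, b_2 = 1.

b_0 = 1, b_1 = 0, b_2 = 1.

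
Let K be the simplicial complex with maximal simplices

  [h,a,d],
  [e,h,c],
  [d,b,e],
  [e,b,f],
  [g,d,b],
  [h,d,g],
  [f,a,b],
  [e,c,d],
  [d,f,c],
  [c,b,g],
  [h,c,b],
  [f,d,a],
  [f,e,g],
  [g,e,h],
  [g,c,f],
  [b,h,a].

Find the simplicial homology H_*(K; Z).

H_0 = Z,  H_1 = Z^2,  H_2 = Z.

Fix the vertex order a < b < c < d < e < f < g < h and write every simplex with vertices in increasing order. Then dim K = 2 and the simplices of K are:

  0-simplices (8): a, b, c, d, e, f, g, h
  1-simplices (24): ab, ad, af, ah, bc, bd, be, bf, bg, bh, cd, ce, cf, cg, ch, de, df, dg, dh, ef, eg, eh, fg, gh
  2-simplices (16): abf, abh, adf, adh, bcg, bch, bde, bdg, bef, cde, cdf, ceh, cfg, dgh, efg, egh

giving chain groups C_0 ≅ Z^8, C_1 ≅ Z^24, C_2 ≅ Z^16.

Boundary ∂_1: C_1 → C_0 maps an edge to its endpoints' difference, ∂[p,q] = q − p. For instance
  ∂dg = g − d.
As a 8×24 matrix over Z this has rank 7, with invariant factors (1,1,1,1,1,1,1).

The boundary map ∂_2: C_2 → C_1 maps a triangle to the signed sum of its edges. For instance
  ∂bde = de − be + bd,
  ∂bef = ef − bf + be.
The 24×16 boundary matrix has rank 15 and Smith normal form diag(1,1,1,1,1,1,1,1,1,1,1,1,1,1,1).

Now H_k = ker ∂_k / im ∂_{k+1}, so:

  H_0: rank C_0 − rank ∂_1 = 8 − 7 = 1, and the invariant factors of ∂_1 are all 1, so H_0 ≅ Z.
  H_1: rank ker ∂_1 − rank ∂_2 = (24 − 7) − 15 = 2, and the invariant factors of ∂_2 are all 1, so H_1 ≅ Z^2.
  H_2: rank ker ∂_2 − rank ∂_3 = (16 − 15) − 0 = 1, and there is no ∂_3, so H_2 ≅ Z.

As a check, the Euler characteristic is 8 − 24 + 16 = 0, which agrees with 1 − 2 + 1 = 0.
(K is a triangulation of the torus T^2.)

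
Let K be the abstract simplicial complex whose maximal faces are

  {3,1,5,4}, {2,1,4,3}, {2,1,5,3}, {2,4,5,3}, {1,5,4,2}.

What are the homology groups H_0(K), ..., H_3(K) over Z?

Order the vertices as 1 < 2 < 3 < 4 < 5. Listing each simplex with vertices in this order, K has dimension 3 with simplices:

  0-simplices (5): [1], [2], [3], [4], [5]
  1-simplices (10): [1,2], [1,3], [1,4], [1,5], [2,3], [2,4], [2,5], [3,4], [3,5], [4,5]
  2-simplices (10): [1,2,3], [1,2,4], [1,2,5], [1,3,4], [1,3,5], [1,4,5], [2,3,4], [2,3,5], [2,4,5], [3,4,5]
  3-simplices (5): [1,2,3,4], [1,2,3,5], [1,2,4,5], [1,3,4,5], [2,3,4,5]

giving chain groups C_0 ≅ Z^5, C_1 ≅ Z^10, C_2 ≅ Z^10, C_3 ≅ Z^5.

The boundary map ∂_1: C_1 → C_0 is given by ∂[p,q] = [q] − [p]. For instance
  ∂[2,4] = [4] − [2].
As a 5×10 matrix over Z this has rank 4, with invariant factors (1,1,1,1).

The boundary map ∂_2: C_2 → C_1 acts by ∂[p,q,r] = [q,r] − [p,r] + [p,q]. For instance
  ∂[1,2,3] = [2,3] − [1,3] + [1,2],
  ∂[1,2,5] = [2,5] − [1,5] + [1,2].
This gives a 10×10 integer matrix of rank 6; reducing to Smith normal form yields diagonal entries (1,1,1,1,1,1).

The boundary map ∂_3: C_3 → C_2 sends each 3-simplex σ to the alternating sum Σ_i (−1)^i (σ with its i-th vertex removed). For instance
  ∂[1,2,3,5] = [2,3,5] − [1,3,5] + [1,2,5] − [1,2,3],
  ∂[2,3,4,5] = [3,4,5] − [2,4,5] + [2,3,5] − [2,3,4].
This gives a 10×5 integer matrix of rank 4; reducing to Smith normal form yields diagonal entries (1,1,1,1).

Computing H_k = (kernel of ∂_k) / (image of ∂_{k+1}):

  H_0: rank C_0 − rank ∂_1 = 5 − 4 = 1, and the invariant factors of ∂_1 are all 1, so H_0 ≅ Z.
  H_1: rank ker ∂_1 − rank ∂_2 = (10 − 4) − 6 = 0, and the invariant factors of ∂_2 are all 1, so H_1 ≅ 0.
  H_2: rank ker ∂_2 − rank ∂_3 = (10 − 6) − 4 = 0, and the invariant factors of ∂_3 are all 1, so H_2 ≅ 0.
  H_3: rank ker ∂_3 − rank ∂_4 = (5 − 4) − 0 = 1, and there is no ∂_4, so H_3 ≅ Z.

(K is a triangulation of the 3-sphere S^3.)

H_0 ≅ Z,  H_1 = 0,  H_2 = 0,  H_3 ≅ Z.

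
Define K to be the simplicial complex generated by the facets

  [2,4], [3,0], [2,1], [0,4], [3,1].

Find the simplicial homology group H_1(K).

Order the vertices as 0 < 1 < 2 < 3 < 4. Listing each simplex with vertices in this order, K has dimension 1 with simplices:

  0-simplices (5): [0], [1], [2], [3], [4]
  1-simplices (5): [0,3], [0,4], [1,2], [1,3], [2,4]

giving chain groups C_0 ≅ Z^5, C_1 ≅ Z^5.

The boundary map ∂_1: C_1 → C_0 maps an edge to its endpoints' difference, ∂[p,q] = q − p.
As a 5×5 matrix over Z this has rank 4, with invariant factors (1,1,1,1).

From H_k ≅ ker(∂_k) / im(∂_{k+1}) we obtain:

  H_1: rank ker ∂_1 − rank ∂_2 = (5 − 4) − 0 = 1, and there is no ∂_2, so H_1 = Z.

H_1 ≅ Z.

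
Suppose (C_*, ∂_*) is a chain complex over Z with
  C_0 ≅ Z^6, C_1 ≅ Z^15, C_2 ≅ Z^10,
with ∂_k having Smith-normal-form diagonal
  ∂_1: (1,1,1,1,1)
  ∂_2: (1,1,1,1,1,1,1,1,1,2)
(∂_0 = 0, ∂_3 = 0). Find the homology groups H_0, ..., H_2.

H_0 ≅ Z,  H_1 ≅ Z/2Z,  H_2 = 0.

H_0: b_0 = 6 − 0 − 5 = 1; torsion from ∂_1 factors > 1: none. So H_0 ≅ Z.
H_1: b_1 = 15 − 5 − 10 = 0; torsion from ∂_2 factors > 1: [2]. So H_1 ≅ Z/2Z.
H_2: b_2 = 10 − 10 − 0 = 0; torsion from ∂_3 factors > 1: none. So H_2 ≅ 0.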